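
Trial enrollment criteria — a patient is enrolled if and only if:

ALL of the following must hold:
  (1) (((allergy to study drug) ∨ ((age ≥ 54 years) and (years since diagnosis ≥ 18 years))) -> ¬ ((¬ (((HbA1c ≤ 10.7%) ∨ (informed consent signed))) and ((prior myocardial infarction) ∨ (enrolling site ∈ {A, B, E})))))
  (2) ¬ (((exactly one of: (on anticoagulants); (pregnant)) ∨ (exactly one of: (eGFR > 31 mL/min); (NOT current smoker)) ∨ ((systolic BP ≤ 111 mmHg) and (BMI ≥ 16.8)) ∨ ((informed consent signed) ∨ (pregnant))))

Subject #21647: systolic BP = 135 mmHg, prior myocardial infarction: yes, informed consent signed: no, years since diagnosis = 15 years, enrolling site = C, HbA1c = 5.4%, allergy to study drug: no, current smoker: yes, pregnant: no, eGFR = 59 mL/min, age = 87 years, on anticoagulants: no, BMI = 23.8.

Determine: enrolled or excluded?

Excluded

Atomic conditions:
  allergy to study drug: no → false
  age ≥ 54 years: 87 ≥ 54 is true
  years since diagnosis ≥ 18 years: 15 ≥ 18 is false
  HbA1c ≤ 10.7%: 5.4 ≤ 10.7 is true
  informed consent signed: no → false
  prior myocardial infarction: yes → true
  enrolling site ∈ {A, B, E}: C is not in the set → false
  on anticoagulants: no → false
  pregnant: no → false
  eGFR > 31 mL/min: 59 > 31 is true
  NOT current smoker: yes → false
  systolic BP ≤ 111 mmHg: 135 ≤ 111 is false
  BMI ≥ 16.8: 23.8 ≥ 16.8 is true
Combine:
[1.1.2] true AND false = false
[1.1] false OR false = false
[1.2.1.1.1] true OR false = true
[1.2.1.1] NOT true = false
[1.2.1.2] true OR false = true
[1.2.1] false AND true = false
[1.2] NOT false = true
[1] false → true (antecedent false ⇒ implication holds) = true
[2.1.1] exactly-one(false, false) = false
[2.1.2] exactly-one(true, false) = true
[2.1.3] false AND true = false
[2.1.4] false OR false = false
[2.1] false OR true OR false OR false = true
[2] NOT true = false
[root] true AND false = false
Overall: false → excluded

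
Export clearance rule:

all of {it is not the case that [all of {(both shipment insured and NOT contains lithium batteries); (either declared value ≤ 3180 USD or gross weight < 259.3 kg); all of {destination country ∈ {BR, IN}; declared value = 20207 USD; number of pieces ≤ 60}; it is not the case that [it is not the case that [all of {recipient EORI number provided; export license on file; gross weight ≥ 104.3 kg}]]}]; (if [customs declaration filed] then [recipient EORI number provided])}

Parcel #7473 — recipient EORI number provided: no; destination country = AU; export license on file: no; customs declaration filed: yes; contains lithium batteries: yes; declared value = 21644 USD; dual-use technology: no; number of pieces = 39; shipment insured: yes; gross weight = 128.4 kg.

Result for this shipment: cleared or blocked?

Atomic conditions:
  shipment insured: yes → true
  NOT contains lithium batteries: yes → false
  declared value ≤ 3180 USD: 21644 ≤ 3180 is false
  gross weight < 259.3 kg: 128.4 < 259.3 is true
  destination country ∈ {BR, IN}: AU is not in the set → false
  declared value = 20207 USD: 21644 == 20207 is false
  number of pieces ≤ 60: 39 ≤ 60 is true
  recipient EORI number provided: no → false
  export license on file: no → false
  gross weight ≥ 104.3 kg: 128.4 ≥ 104.3 is true
  customs declaration filed: yes → true
Combine:
[1.1.1] true AND false = false
[1.1.2] false OR true = true
[1.1.3] false AND false AND true = false
[1.1.4.1.1] false AND false AND true = false
[1.1.4.1] NOT false = true
[1.1.4] NOT true = false
[1.1] false AND true AND false AND false = false
[1] NOT false = true
[2] true → false = false
[root] true AND false = false
Overall: false → blocked

Blocked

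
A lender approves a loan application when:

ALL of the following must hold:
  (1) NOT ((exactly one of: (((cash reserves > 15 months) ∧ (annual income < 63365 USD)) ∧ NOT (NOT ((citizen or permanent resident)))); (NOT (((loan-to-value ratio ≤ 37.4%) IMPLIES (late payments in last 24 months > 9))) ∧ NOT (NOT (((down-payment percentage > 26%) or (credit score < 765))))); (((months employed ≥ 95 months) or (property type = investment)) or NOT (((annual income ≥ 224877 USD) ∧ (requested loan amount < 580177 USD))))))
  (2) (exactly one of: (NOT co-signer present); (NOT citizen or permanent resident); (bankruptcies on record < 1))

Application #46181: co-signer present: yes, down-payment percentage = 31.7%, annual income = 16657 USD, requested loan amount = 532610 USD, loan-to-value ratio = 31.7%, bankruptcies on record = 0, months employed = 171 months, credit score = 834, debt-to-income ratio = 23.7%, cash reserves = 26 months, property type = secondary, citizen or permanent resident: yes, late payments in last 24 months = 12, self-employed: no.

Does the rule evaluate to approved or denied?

Approved

Atomic conditions:
  cash reserves > 15 months: 26 > 15 is true
  annual income < 63365 USD: 16657 < 63365 is true
  citizen or permanent resident: yes → true
  loan-to-value ratio ≤ 37.4%: 31.7 ≤ 37.4 is true
  late payments in last 24 months > 9: 12 > 9 is true
  down-payment percentage > 26%: 31.7 > 26 is true
  credit score < 765: 834 < 765 is false
  months employed ≥ 95 months: 171 ≥ 95 is true
  property type = investment: secondary == investment is false
  annual income ≥ 224877 USD: 16657 ≥ 224877 is false
  requested loan amount < 580177 USD: 532610 < 580177 is true
  NOT co-signer present: yes → false
  NOT citizen or permanent resident: yes → false
  bankruptcies on record < 1: 0 < 1 is true
Combine:
[1.1.1.1] true AND true = true
[1.1.1.2.1] NOT true = false
[1.1.1.2] NOT false = true
[1.1.1] true AND true = true
[1.1.2.1.1] true → true = true
[1.1.2.1] NOT true = false
[1.1.2.2.1.1] true OR false = true
[1.1.2.2.1] NOT true = false
[1.1.2.2] NOT false = true
[1.1.2] false AND true = false
[1.1.3.1] true OR false = true
[1.1.3.2.1] false AND true = false
[1.1.3.2] NOT false = true
[1.1.3] true OR true = true
[1.1] exactly-one(true, false, true) = false
[1] NOT false = true
[2] exactly-one(false, false, true) = true
[root] true AND true = true
Overall: true → approved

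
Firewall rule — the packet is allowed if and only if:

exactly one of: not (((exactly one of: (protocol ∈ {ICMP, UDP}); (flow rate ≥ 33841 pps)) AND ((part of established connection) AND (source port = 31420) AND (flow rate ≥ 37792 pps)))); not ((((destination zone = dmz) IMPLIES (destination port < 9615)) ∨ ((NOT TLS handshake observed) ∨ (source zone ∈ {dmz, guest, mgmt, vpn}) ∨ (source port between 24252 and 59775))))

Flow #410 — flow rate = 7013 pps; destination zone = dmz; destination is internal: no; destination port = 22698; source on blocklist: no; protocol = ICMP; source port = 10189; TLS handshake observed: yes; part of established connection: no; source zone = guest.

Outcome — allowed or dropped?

Atomic conditions:
  protocol ∈ {ICMP, UDP}: ICMP is in the set → true
  flow rate ≥ 33841 pps: 7013 ≥ 33841 is false
  part of established connection: no → false
  source port = 31420: 10189 == 31420 is false
  flow rate ≥ 37792 pps: 7013 ≥ 37792 is false
  destination zone = dmz: dmz == dmz is true
  destination port < 9615: 22698 < 9615 is false
  NOT TLS handshake observed: yes → false
  source zone ∈ {dmz, guest, mgmt, vpn}: guest is in the set → true
  source port between 24252 and 59775: 10189 in [24252, 59775] is false
Combine:
[1.1.1] exactly-one(true, false) = true
[1.1.2] false AND false AND false = false
[1.1] true AND false = false
[1] NOT false = true
[2.1.1] true → false = false
[2.1.2] false OR true OR false = true
[2.1] false OR true = true
[2] NOT true = false
[root] exactly-one(true, false) = true
Overall: true → allowed

Allowed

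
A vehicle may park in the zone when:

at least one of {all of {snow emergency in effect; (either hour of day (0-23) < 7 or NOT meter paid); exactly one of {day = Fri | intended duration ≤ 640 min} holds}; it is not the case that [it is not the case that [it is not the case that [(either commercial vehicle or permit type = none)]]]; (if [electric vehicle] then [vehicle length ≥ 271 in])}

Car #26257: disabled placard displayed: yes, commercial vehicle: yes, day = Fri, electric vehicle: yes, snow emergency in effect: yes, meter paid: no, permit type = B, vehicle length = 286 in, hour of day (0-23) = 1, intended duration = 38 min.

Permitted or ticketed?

Permitted

Atomic conditions:
  snow emergency in effect: yes → true
  hour of day (0-23) < 7: 1 < 7 is true
  NOT meter paid: no → true
  day = Fri: Fri == Fri is true
  intended duration ≤ 640 min: 38 ≤ 640 is true
  commercial vehicle: yes → true
  permit type = none: B == none is false
  electric vehicle: yes → true
  vehicle length ≥ 271 in: 286 ≥ 271 is true
Combine:
[1.2] true OR true = true
[1.3] exactly-one(true, true) = false
[1] true AND true AND false = false
[2.1.1.1] true OR false = true
[2.1.1] NOT true = false
[2.1] NOT false = true
[2] NOT true = false
[3] true → true = true
[root] false OR false OR true = true
Overall: true → permitted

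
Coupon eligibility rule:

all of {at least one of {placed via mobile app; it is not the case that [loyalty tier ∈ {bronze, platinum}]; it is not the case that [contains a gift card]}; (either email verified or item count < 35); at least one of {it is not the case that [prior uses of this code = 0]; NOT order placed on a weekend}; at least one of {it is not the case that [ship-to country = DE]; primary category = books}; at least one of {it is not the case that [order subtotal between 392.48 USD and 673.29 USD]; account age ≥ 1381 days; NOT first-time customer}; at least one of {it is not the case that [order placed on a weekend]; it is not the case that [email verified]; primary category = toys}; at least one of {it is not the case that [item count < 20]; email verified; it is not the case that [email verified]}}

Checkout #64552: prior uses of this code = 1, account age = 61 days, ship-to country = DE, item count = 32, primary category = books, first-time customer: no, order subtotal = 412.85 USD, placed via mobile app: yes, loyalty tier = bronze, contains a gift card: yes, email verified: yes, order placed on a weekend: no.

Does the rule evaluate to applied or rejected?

Applied

Atomic conditions:
  placed via mobile app: yes → true
  loyalty tier ∈ {bronze, platinum}: bronze is in the set → true
  contains a gift card: yes → true
  email verified: yes → true
  item count < 35: 32 < 35 is true
  prior uses of this code = 0: 1 == 0 is false
  NOT order placed on a weekend: no → true
  ship-to country = DE: DE == DE is true
  primary category = books: books == books is true
  order subtotal between 392.48 USD and 673.29 USD: 412.85 in [392.48, 673.29] is true
  account age ≥ 1381 days: 61 ≥ 1381 is false
  NOT first-time customer: no → true
  order placed on a weekend: no → false
  primary category = toys: books == toys is false
  item count < 20: 32 < 20 is false
Combine:
[1.2] NOT true = false
[1.3] NOT true = false
[1] true OR false OR false = true
[2] true OR true = true
[3.1] NOT false = true
[3] true OR true = true
[4.1] NOT true = false
[4] false OR true = true
[5.1] NOT true = false
[5] false OR false OR true = true
[6.1] NOT false = true
[6.2] NOT true = false
[6] true OR false OR false = true
[7.1] NOT false = true
[7.3] NOT true = false
[7] true OR true OR false = true
[root] true AND true AND true AND true AND true AND true AND true = true
Overall: true → applied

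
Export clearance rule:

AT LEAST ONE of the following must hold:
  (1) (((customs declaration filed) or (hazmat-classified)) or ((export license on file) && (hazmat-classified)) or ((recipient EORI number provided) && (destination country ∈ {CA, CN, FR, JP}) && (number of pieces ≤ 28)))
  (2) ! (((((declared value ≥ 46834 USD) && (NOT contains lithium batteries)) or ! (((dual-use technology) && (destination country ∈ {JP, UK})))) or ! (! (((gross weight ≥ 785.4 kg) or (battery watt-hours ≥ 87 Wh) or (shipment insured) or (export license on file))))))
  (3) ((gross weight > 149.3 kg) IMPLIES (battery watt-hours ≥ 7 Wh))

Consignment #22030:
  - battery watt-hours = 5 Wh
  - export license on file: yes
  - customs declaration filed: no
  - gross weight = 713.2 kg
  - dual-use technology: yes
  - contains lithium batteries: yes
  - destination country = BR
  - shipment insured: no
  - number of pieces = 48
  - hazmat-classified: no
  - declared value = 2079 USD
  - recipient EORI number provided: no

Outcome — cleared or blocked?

Blocked

Atomic conditions:
  customs declaration filed: no → false
  hazmat-classified: no → false
  export license on file: yes → true
  recipient EORI number provided: no → false
  destination country ∈ {CA, CN, FR, JP}: BR is not in the set → false
  number of pieces ≤ 28: 48 ≤ 28 is false
  declared value ≥ 46834 USD: 2079 ≥ 46834 is false
  NOT contains lithium batteries: yes → false
  dual-use technology: yes → true
  destination country ∈ {JP, UK}: BR is not in the set → false
  gross weight ≥ 785.4 kg: 713.2 ≥ 785.4 is false
  battery watt-hours ≥ 87 Wh: 5 ≥ 87 is false
  shipment insured: no → false
  gross weight > 149.3 kg: 713.2 > 149.3 is true
  battery watt-hours ≥ 7 Wh: 5 ≥ 7 is false
Combine:
[1.1] false OR false = false
[1.2] true AND false = false
[1.3] false AND false AND false = false
[1] false OR false OR false = false
[2.1.1.1] false AND false = false
[2.1.1.2.1] true AND false = false
[2.1.1.2] NOT false = true
[2.1.1] false OR true = true
[2.1.2.1.1] false OR false OR false OR true = true
[2.1.2.1] NOT true = false
[2.1.2] NOT false = true
[2.1] true OR true = true
[2] NOT true = false
[3] true → false = false
[root] false OR false OR false = false
Overall: false → blocked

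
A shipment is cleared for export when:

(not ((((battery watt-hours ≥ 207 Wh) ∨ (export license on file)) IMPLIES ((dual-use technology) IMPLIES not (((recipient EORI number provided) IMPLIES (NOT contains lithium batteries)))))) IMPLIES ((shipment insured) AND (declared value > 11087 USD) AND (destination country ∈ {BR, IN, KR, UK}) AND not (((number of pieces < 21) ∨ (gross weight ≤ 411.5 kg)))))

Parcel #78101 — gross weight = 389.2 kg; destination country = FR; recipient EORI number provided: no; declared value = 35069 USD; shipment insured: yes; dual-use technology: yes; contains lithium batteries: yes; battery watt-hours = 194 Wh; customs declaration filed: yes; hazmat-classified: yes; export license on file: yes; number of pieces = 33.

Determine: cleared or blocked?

Blocked

Atomic conditions:
  battery watt-hours ≥ 207 Wh: 194 ≥ 207 is false
  export license on file: yes → true
  dual-use technology: yes → true
  recipient EORI number provided: no → false
  NOT contains lithium batteries: yes → false
  shipment insured: yes → true
  declared value > 11087 USD: 35069 > 11087 is true
  destination country ∈ {BR, IN, KR, UK}: FR is not in the set → false
  number of pieces < 21: 33 < 21 is false
  gross weight ≤ 411.5 kg: 389.2 ≤ 411.5 is true
Combine:
[1.1.1] false OR true = true
[1.1.2.2.1] false → false (antecedent false ⇒ implication holds) = true
[1.1.2.2] NOT true = false
[1.1.2] true → false = false
[1.1] true → false = false
[1] NOT false = true
[2.4.1] false OR true = true
[2.4] NOT true = false
[2] true AND true AND false AND false = false
[root] true → false = false
Overall: false → blocked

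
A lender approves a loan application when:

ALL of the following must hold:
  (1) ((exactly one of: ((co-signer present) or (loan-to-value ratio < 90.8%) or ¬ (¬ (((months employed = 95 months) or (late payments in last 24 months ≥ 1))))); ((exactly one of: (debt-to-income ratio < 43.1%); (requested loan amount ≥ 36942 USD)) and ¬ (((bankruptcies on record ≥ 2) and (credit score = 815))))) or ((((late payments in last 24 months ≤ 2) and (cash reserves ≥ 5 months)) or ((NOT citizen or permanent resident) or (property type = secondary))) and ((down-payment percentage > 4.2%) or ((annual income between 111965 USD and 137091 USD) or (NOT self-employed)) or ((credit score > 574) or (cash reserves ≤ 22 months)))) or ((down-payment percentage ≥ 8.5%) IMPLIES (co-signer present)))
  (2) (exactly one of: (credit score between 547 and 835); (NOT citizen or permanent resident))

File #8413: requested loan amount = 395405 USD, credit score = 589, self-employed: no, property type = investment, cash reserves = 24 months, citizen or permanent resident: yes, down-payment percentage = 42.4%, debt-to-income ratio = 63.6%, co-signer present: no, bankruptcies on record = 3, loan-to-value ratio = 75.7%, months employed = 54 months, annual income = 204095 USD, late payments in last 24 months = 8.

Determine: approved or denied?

Denied

Atomic conditions:
  co-signer present: no → false
  loan-to-value ratio < 90.8%: 75.7 < 90.8 is true
  months employed = 95 months: 54 == 95 is false
  late payments in last 24 months ≥ 1: 8 ≥ 1 is true
  debt-to-income ratio < 43.1%: 63.6 < 43.1 is false
  requested loan amount ≥ 36942 USD: 395405 ≥ 36942 is true
  bankruptcies on record ≥ 2: 3 ≥ 2 is true
  credit score = 815: 589 == 815 is false
  late payments in last 24 months ≤ 2: 8 ≤ 2 is false
  cash reserves ≥ 5 months: 24 ≥ 5 is true
  NOT citizen or permanent resident: yes → false
  property type = secondary: investment == secondary is false
  down-payment percentage > 4.2%: 42.4 > 4.2 is true
  annual income between 111965 USD and 137091 USD: 204095 in [111965, 137091] is false
  NOT self-employed: no → true
  credit score > 574: 589 > 574 is true
  cash reserves ≤ 22 months: 24 ≤ 22 is false
  down-payment percentage ≥ 8.5%: 42.4 ≥ 8.5 is true
  credit score between 547 and 835: 589 in [547, 835] is true
Combine:
[1.1.1.3.1.1] false OR true = true
[1.1.1.3.1] NOT true = false
[1.1.1.3] NOT false = true
[1.1.1] false OR true OR true = true
[1.1.2.1] exactly-one(false, true) = true
[1.1.2.2.1] true AND false = false
[1.1.2.2] NOT false = true
[1.1.2] true AND true = true
[1.1] exactly-one(true, true) = false
[1.2.1.1] false AND true = false
[1.2.1.2] false OR false = false
[1.2.1] false OR false = false
[1.2.2.2] false OR true = true
[1.2.2.3] true OR false = true
[1.2.2] true OR true OR true = true
[1.2] false AND true = false
[1.3] true → false = false
[1] false OR false OR false = false
[2] exactly-one(true, false) = true
[root] false AND true = false
Overall: false → denied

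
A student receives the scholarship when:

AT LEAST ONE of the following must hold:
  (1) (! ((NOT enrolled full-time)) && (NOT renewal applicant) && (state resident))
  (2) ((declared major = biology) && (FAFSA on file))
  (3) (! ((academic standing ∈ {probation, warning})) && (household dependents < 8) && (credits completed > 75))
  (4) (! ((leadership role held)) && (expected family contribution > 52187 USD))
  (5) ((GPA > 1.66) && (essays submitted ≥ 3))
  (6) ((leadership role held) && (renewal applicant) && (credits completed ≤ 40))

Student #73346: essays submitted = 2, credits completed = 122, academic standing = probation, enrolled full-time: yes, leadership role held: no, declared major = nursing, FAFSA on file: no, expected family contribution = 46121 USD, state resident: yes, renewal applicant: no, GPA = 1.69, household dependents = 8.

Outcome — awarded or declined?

Awarded

Atomic conditions:
  NOT enrolled full-time: yes → false
  NOT renewal applicant: no → true
  state resident: yes → true
  declared major = biology: nursing == biology is false
  FAFSA on file: no → false
  academic standing ∈ {probation, warning}: probation is in the set → true
  household dependents < 8: 8 < 8 is false
  credits completed > 75: 122 > 75 is true
  leadership role held: no → false
  expected family contribution > 52187 USD: 46121 > 52187 is false
  GPA > 1.66: 1.69 > 1.66 is true
  essays submitted ≥ 3: 2 ≥ 3 is false
  renewal applicant: no → false
  credits completed ≤ 40: 122 ≤ 40 is false
Combine:
[1.1] NOT false = true
[1] true AND true AND true = true
[2] false AND false = false
[3.1] NOT true = false
[3] false AND false AND true = false
[4.1] NOT false = true
[4] true AND false = false
[5] true AND false = false
[6] false AND false AND false = false
[root] true OR false OR false OR false OR false OR false = true
Overall: true → awarded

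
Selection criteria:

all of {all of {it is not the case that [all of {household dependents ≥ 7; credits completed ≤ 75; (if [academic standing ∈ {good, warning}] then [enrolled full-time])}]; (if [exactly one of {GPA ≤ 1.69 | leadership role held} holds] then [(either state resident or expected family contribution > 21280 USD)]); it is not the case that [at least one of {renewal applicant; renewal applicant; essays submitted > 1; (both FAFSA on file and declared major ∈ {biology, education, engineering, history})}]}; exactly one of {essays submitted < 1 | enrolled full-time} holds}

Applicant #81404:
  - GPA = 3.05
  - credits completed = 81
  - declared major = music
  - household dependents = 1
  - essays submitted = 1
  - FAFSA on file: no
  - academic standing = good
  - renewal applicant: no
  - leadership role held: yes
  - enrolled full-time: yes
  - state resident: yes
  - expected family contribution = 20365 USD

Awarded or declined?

Atomic conditions:
  household dependents ≥ 7: 1 ≥ 7 is false
  credits completed ≤ 75: 81 ≤ 75 is false
  academic standing ∈ {good, warning}: good is in the set → true
  enrolled full-time: yes → true
  GPA ≤ 1.69: 3.05 ≤ 1.69 is false
  leadership role held: yes → true
  state resident: yes → true
  expected family contribution > 21280 USD: 20365 > 21280 is false
  renewal applicant: no → false
  essays submitted > 1: 1 > 1 is false
  FAFSA on file: no → false
  declared major ∈ {biology, education, engineering, history}: music is not in the set → false
  essays submitted < 1: 1 < 1 is false
Combine:
[1.1.1.3] true → true = true
[1.1.1] false AND false AND true = false
[1.1] NOT false = true
[1.2.1] exactly-one(false, true) = true
[1.2.2] true OR false = true
[1.2] true → true = true
[1.3.1.4] false AND false = false
[1.3.1] false OR false OR false OR false = false
[1.3] NOT false = true
[1] true AND true AND true = true
[2] exactly-one(false, true) = true
[root] true AND true = true
Overall: true → awarded

Awarded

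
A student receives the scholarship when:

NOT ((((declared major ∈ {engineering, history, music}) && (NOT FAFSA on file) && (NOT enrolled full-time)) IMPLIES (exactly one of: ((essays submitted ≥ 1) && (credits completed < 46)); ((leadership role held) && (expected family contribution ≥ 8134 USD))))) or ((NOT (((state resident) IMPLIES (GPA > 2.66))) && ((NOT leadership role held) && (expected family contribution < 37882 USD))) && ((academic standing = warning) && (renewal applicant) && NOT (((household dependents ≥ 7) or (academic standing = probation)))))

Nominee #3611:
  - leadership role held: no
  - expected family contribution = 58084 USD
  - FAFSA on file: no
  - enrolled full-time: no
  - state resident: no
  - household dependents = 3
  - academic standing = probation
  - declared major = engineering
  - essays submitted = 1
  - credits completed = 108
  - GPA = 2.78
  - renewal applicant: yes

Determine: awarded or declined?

Atomic conditions:
  declared major ∈ {engineering, history, music}: engineering is in the set → true
  NOT FAFSA on file: no → true
  NOT enrolled full-time: no → true
  essays submitted ≥ 1: 1 ≥ 1 is true
  credits completed < 46: 108 < 46 is false
  leadership role held: no → false
  expected family contribution ≥ 8134 USD: 58084 ≥ 8134 is true
  state resident: no → false
  GPA > 2.66: 2.78 > 2.66 is true
  NOT leadership role held: no → true
  expected family contribution < 37882 USD: 58084 < 37882 is false
  academic standing = warning: probation == warning is false
  renewal applicant: yes → true
  household dependents ≥ 7: 3 ≥ 7 is false
  academic standing = probation: probation == probation is true
Combine:
[1.1.1] true AND true AND true = true
[1.1.2.1] true AND false = false
[1.1.2.2] false AND true = false
[1.1.2] exactly-one(false, false) = false
[1.1] true → false = false
[1] NOT false = true
[2.1.1.1] false → true (antecedent false ⇒ implication holds) = true
[2.1.1] NOT true = false
[2.1.2] true AND false = false
[2.1] false AND false = false
[2.2.3.1] false OR true = true
[2.2.3] NOT true = false
[2.2] false AND true AND false = false
[2] false AND false = false
[root] true OR false = true
Overall: true → awarded

Awarded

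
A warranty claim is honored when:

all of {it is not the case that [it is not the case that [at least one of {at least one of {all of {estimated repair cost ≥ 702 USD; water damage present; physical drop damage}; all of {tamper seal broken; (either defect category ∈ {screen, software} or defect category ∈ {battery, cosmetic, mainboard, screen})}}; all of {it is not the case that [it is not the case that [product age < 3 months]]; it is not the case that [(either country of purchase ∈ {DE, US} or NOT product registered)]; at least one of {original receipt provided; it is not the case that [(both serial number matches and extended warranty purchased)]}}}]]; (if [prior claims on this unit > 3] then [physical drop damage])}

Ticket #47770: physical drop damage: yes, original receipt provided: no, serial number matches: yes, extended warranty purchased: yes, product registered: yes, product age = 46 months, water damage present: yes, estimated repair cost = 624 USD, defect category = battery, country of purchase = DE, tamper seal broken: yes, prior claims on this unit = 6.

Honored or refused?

Atomic conditions:
  estimated repair cost ≥ 702 USD: 624 ≥ 702 is false
  water damage present: yes → true
  physical drop damage: yes → true
  tamper seal broken: yes → true
  defect category ∈ {screen, software}: battery is not in the set → false
  defect category ∈ {battery, cosmetic, mainboard, screen}: battery is in the set → true
  product age < 3 months: 46 < 3 is false
  country of purchase ∈ {DE, US}: DE is in the set → true
  NOT product registered: yes → false
  original receipt provided: no → false
  serial number matches: yes → true
  extended warranty purchased: yes → true
  prior claims on this unit > 3: 6 > 3 is true
Combine:
[1.1.1.1.1] false AND true AND true = false
[1.1.1.1.2.2] false OR true = true
[1.1.1.1.2] true AND true = true
[1.1.1.1] false OR true = true
[1.1.1.2.1.1] NOT false = true
[1.1.1.2.1] NOT true = false
[1.1.1.2.2.1] true OR false = true
[1.1.1.2.2] NOT true = false
[1.1.1.2.3.2.1] true AND true = true
[1.1.1.2.3.2] NOT true = false
[1.1.1.2.3] false OR false = false
[1.1.1.2] false AND false AND false = false
[1.1.1] true OR false = true
[1.1] NOT true = false
[1] NOT false = true
[2] true → true = true
[root] true AND true = true
Overall: true → honored

Honored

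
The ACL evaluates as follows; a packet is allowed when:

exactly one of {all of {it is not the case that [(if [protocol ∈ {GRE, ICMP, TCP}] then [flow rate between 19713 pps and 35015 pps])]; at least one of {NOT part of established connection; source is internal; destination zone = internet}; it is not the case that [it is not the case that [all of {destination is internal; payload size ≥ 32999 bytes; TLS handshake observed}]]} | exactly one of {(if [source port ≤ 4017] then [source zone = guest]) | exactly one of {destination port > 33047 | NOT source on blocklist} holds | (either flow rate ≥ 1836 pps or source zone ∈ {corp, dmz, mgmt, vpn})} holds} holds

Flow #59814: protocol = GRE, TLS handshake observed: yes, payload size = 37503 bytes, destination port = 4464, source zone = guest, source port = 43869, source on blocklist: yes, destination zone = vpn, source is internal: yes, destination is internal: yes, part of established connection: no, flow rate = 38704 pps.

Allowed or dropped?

Allowed

Atomic conditions:
  protocol ∈ {GRE, ICMP, TCP}: GRE is in the set → true
  flow rate between 19713 pps and 35015 pps: 38704 in [19713, 35015] is false
  NOT part of established connection: no → true
  source is internal: yes → true
  destination zone = internet: vpn == internet is false
  destination is internal: yes → true
  payload size ≥ 32999 bytes: 37503 ≥ 32999 is true
  TLS handshake observed: yes → true
  source port ≤ 4017: 43869 ≤ 4017 is false
  source zone = guest: guest == guest is true
  destination port > 33047: 4464 > 33047 is false
  NOT source on blocklist: yes → false
  flow rate ≥ 1836 pps: 38704 ≥ 1836 is true
  source zone ∈ {corp, dmz, mgmt, vpn}: guest is not in the set → false
Combine:
[1.1.1] true → false = false
[1.1] NOT false = true
[1.2] true OR true OR false = true
[1.3.1.1] true AND true AND true = true
[1.3.1] NOT true = false
[1.3] NOT false = true
[1] true AND true AND true = true
[2.1] false → true (antecedent false ⇒ implication holds) = true
[2.2] exactly-one(false, false) = false
[2.3] true OR false = true
[2] exactly-one(true, false, true) = false
[root] exactly-one(true, false) = true
Overall: true → allowed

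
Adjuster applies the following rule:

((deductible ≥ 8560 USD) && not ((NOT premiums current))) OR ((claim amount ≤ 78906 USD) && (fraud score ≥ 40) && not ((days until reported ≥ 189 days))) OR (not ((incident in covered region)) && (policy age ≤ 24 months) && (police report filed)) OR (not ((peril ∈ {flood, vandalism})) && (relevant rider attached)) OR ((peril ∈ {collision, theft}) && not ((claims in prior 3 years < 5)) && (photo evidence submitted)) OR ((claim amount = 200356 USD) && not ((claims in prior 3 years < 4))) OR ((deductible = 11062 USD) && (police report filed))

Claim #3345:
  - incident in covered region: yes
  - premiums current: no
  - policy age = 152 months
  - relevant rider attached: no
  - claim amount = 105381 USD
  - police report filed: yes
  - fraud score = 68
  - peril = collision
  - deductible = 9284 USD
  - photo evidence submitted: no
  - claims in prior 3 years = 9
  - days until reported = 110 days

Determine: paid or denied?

Denied

Atomic conditions:
  deductible ≥ 8560 USD: 9284 ≥ 8560 is true
  NOT premiums current: no → true
  claim amount ≤ 78906 USD: 105381 ≤ 78906 is false
  fraud score ≥ 40: 68 ≥ 40 is true
  days until reported ≥ 189 days: 110 ≥ 189 is false
  incident in covered region: yes → true
  policy age ≤ 24 months: 152 ≤ 24 is false
  police report filed: yes → true
  peril ∈ {flood, vandalism}: collision is not in the set → false
  relevant rider attached: no → false
  peril ∈ {collision, theft}: collision is in the set → true
  claims in prior 3 years < 5: 9 < 5 is false
  photo evidence submitted: no → false
  claim amount = 200356 USD: 105381 == 200356 is false
  claims in prior 3 years < 4: 9 < 4 is false
  deductible = 11062 USD: 9284 == 11062 is false
Combine:
[1.2] NOT true = false
[1] true AND false = false
[2.3] NOT false = true
[2] false AND true AND true = false
[3.1] NOT true = false
[3] false AND false AND true = false
[4.1] NOT false = true
[4] true AND false = false
[5.2] NOT false = true
[5] true AND true AND false = false
[6.2] NOT false = true
[6] false AND true = false
[7] false AND true = false
[root] false OR false OR false OR false OR false OR false OR false = false
Overall: false → denied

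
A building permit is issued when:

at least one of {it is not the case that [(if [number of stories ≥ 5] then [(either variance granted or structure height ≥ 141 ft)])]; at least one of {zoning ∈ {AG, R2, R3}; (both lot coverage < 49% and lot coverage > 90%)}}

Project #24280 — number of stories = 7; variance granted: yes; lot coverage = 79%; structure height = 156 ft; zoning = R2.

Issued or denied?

Atomic conditions:
  number of stories ≥ 5: 7 ≥ 5 is true
  variance granted: yes → true
  structure height ≥ 141 ft: 156 ≥ 141 is true
  zoning ∈ {AG, R2, R3}: R2 is in the set → true
  lot coverage < 49%: 79 < 49 is false
  lot coverage > 90%: 79 > 90 is false
Combine:
[1.1.2] true OR true = true
[1.1] true → true = true
[1] NOT true = false
[2.2] false AND false = false
[2] true OR false = true
[root] false OR true = true
Overall: true → issued

Issued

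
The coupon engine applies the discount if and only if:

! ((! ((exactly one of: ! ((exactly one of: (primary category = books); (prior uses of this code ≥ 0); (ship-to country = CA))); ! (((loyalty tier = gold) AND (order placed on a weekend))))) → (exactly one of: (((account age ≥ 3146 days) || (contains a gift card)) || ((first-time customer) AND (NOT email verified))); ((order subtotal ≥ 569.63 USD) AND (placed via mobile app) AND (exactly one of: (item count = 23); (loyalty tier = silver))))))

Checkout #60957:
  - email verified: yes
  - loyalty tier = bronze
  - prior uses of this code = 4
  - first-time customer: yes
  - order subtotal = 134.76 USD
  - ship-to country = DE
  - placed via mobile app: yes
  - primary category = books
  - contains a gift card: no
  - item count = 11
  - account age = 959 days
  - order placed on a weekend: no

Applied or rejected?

Applied

Atomic conditions:
  primary category = books: books == books is true
  prior uses of this code ≥ 0: 4 ≥ 0 is true
  ship-to country = CA: DE == CA is false
  loyalty tier = gold: bronze == gold is false
  order placed on a weekend: no → false
  account age ≥ 3146 days: 959 ≥ 3146 is false
  contains a gift card: no → false
  first-time customer: yes → true
  NOT email verified: yes → false
  order subtotal ≥ 569.63 USD: 134.76 ≥ 569.63 is false
  placed via mobile app: yes → true
  item count = 23: 11 == 23 is false
  loyalty tier = silver: bronze == silver is false
Combine:
[1.1.1.1.1] exactly-one(true, true, false) = false
[1.1.1.1] NOT false = true
[1.1.1.2.1] false AND false = false
[1.1.1.2] NOT false = true
[1.1.1] exactly-one(true, true) = false
[1.1] NOT false = true
[1.2.1.1] false OR false = false
[1.2.1.2] true AND false = false
[1.2.1] false OR false = false
[1.2.2.3] exactly-one(false, false) = false
[1.2.2] false AND true AND false = false
[1.2] exactly-one(false, false) = false
[1] true → false = false
[root] NOT false = true
Overall: true → applied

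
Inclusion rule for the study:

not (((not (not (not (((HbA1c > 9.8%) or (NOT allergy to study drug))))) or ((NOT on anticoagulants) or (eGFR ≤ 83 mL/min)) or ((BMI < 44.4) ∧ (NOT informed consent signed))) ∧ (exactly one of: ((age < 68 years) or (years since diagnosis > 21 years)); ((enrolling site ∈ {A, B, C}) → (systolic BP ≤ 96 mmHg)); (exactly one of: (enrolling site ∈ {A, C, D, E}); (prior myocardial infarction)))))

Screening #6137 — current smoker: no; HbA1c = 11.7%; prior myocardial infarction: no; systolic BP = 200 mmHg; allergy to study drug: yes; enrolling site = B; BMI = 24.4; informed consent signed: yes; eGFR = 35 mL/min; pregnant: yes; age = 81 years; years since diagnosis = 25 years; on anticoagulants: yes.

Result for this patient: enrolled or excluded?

Atomic conditions:
  HbA1c > 9.8%: 11.7 > 9.8 is true
  NOT allergy to study drug: yes → false
  NOT on anticoagulants: yes → false
  eGFR ≤ 83 mL/min: 35 ≤ 83 is true
  BMI < 44.4: 24.4 < 44.4 is true
  NOT informed consent signed: yes → false
  age < 68 years: 81 < 68 is false
  years since diagnosis > 21 years: 25 > 21 is true
  enrolling site ∈ {A, B, C}: B is in the set → true
  systolic BP ≤ 96 mmHg: 200 ≤ 96 is false
  enrolling site ∈ {A, C, D, E}: B is not in the set → false
  prior myocardial infarction: no → false
Combine:
[1.1.1.1.1.1] true OR false = true
[1.1.1.1.1] NOT true = false
[1.1.1.1] NOT false = true
[1.1.1] NOT true = false
[1.1.2] false OR true = true
[1.1.3] true AND false = false
[1.1] false OR true OR false = true
[1.2.1] false OR true = true
[1.2.2] true → false = false
[1.2.3] exactly-one(false, false) = false
[1.2] exactly-one(true, false, false) = true
[1] true AND true = true
[root] NOT true = false
Overall: false → excluded

Excluded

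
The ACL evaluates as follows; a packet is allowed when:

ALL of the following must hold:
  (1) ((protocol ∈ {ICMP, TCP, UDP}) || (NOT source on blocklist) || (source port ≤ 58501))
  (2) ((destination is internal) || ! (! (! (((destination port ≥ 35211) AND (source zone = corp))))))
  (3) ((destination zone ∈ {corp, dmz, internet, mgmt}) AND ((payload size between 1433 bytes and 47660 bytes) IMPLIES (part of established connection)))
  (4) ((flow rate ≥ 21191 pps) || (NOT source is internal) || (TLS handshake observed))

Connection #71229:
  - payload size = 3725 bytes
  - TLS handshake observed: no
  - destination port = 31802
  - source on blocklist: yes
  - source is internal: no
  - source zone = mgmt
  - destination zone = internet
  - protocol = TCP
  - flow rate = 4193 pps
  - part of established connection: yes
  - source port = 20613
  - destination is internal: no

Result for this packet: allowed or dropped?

Allowed

Atomic conditions:
  protocol ∈ {ICMP, TCP, UDP}: TCP is in the set → true
  NOT source on blocklist: yes → false
  source port ≤ 58501: 20613 ≤ 58501 is true
  destination is internal: no → false
  destination port ≥ 35211: 31802 ≥ 35211 is false
  source zone = corp: mgmt == corp is false
  destination zone ∈ {corp, dmz, internet, mgmt}: internet is in the set → true
  payload size between 1433 bytes and 47660 bytes: 3725 in [1433, 47660] is true
  part of established connection: yes → true
  flow rate ≥ 21191 pps: 4193 ≥ 21191 is false
  NOT source is internal: no → true
  TLS handshake observed: no → false
Combine:
[1] true OR false OR true = true
[2.2.1.1.1] false AND false = false
[2.2.1.1] NOT false = true
[2.2.1] NOT true = false
[2.2] NOT false = true
[2] false OR true = true
[3.2] true → true = true
[3] true AND true = true
[4] false OR true OR false = true
[root] true AND true AND true AND true = true
Overall: true → allowed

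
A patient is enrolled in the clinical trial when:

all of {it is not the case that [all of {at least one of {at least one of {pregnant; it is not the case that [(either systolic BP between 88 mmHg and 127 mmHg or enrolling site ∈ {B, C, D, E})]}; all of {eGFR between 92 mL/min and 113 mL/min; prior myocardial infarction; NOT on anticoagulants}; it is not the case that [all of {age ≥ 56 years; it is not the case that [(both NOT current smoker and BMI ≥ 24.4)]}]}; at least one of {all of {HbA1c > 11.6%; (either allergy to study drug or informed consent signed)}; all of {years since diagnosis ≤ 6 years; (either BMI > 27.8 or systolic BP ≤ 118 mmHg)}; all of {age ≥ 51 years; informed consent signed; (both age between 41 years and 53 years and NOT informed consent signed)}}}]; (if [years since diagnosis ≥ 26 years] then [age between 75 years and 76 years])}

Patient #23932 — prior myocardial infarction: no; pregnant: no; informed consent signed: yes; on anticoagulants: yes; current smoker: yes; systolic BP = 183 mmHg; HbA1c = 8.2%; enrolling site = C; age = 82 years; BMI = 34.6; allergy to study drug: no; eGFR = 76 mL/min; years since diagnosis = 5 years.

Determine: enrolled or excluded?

Atomic conditions:
  pregnant: no → false
  systolic BP between 88 mmHg and 127 mmHg: 183 in [88, 127] is false
  enrolling site ∈ {B, C, D, E}: C is in the set → true
  eGFR between 92 mL/min and 113 mL/min: 76 in [92, 113] is false
  prior myocardial infarction: no → false
  NOT on anticoagulants: yes → false
  age ≥ 56 years: 82 ≥ 56 is true
  NOT current smoker: yes → false
  BMI ≥ 24.4: 34.6 ≥ 24.4 is true
  HbA1c > 11.6%: 8.2 > 11.6 is false
  allergy to study drug: no → false
  informed consent signed: yes → true
  years since diagnosis ≤ 6 years: 5 ≤ 6 is true
  BMI > 27.8: 34.6 > 27.8 is true
  systolic BP ≤ 118 mmHg: 183 ≤ 118 is false
  age ≥ 51 years: 82 ≥ 51 is true
  age between 41 years and 53 years: 82 in [41, 53] is false
  NOT informed consent signed: yes → false
  years since diagnosis ≥ 26 years: 5 ≥ 26 is false
  age between 75 years and 76 years: 82 in [75, 76] is false
Combine:
[1.1.1.1.2.1] false OR true = true
[1.1.1.1.2] NOT true = false
[1.1.1.1] false OR false = false
[1.1.1.2] false AND false AND false = false
[1.1.1.3.1.2.1] false AND true = false
[1.1.1.3.1.2] NOT false = true
[1.1.1.3.1] true AND true = true
[1.1.1.3] NOT true = false
[1.1.1] false OR false OR false = false
[1.1.2.1.2] false OR true = true
[1.1.2.1] false AND true = false
[1.1.2.2.2] true OR false = true
[1.1.2.2] true AND true = true
[1.1.2.3.3] false AND false = false
[1.1.2.3] true AND true AND false = false
[1.1.2] false OR true OR false = true
[1.1] false AND true = false
[1] NOT false = true
[2] false → false (antecedent false ⇒ implication holds) = true
[root] true AND true = true
Overall: true → enrolled

Enrolled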